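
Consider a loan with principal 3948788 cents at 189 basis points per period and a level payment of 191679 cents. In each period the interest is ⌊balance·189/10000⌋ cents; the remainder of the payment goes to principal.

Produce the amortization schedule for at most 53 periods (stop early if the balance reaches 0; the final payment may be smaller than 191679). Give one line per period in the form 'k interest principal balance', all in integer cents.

1 74632 117047 3831741
2 72419 119260 3712481
3 70165 121514 3590967
4 67869 123810 3467157
5 65529 126150 3341007
6 63145 128534 3212473
7 60715 130964 3081509
8 58240 133439 2948070
9 55718 135961 2812109
10 53148 138531 2673578
11 50530 141149 2532429
12 47862 143817 2388612
13 45144 146535 2242077
14 42375 149304 2092773
15 39553 152126 1940647
16 36678 155001 1785646
17 33748 157931 1627715
18 30763 160916 1466799
19 27722 163957 1302842
20 24623 167056 1135786
21 21466 170213 965573
22 18249 173430 792143
23 14971 176708 615435
24 11631 180048 435387
25 8228 183451 251936
26 4761 186918 65018
27 1228 65018 0

1. interest=⌊3948788·189/10000⌋=74632; principal=191679-74632=117047; balance=3948788-117047=3831741
2. interest=⌊3831741·189/10000⌋=72419; principal=191679-72419=119260; balance=3831741-119260=3712481
3. interest=⌊3712481·189/10000⌋=70165; principal=191679-70165=121514; balance=3712481-121514=3590967
4. interest=⌊3590967·189/10000⌋=67869; principal=191679-67869=123810; balance=3590967-123810=3467157
5. interest=⌊3467157·189/10000⌋=65529; principal=191679-65529=126150; balance=3467157-126150=3341007
6. interest=⌊3341007·189/10000⌋=63145; principal=191679-63145=128534; balance=3341007-128534=3212473
7. interest=⌊3212473·189/10000⌋=60715; principal=191679-60715=130964; balance=3212473-130964=3081509
8. interest=⌊3081509·189/10000⌋=58240; principal=191679-58240=133439; balance=3081509-133439=2948070
9. interest=⌊2948070·189/10000⌋=55718; principal=191679-55718=135961; balance=2948070-135961=2812109
10. interest=⌊2812109·189/10000⌋=53148; principal=191679-53148=138531; balance=2812109-138531=2673578
11. interest=⌊2673578·189/10000⌋=50530; principal=191679-50530=141149; balance=2673578-141149=2532429
12. interest=⌊2532429·189/10000⌋=47862; principal=191679-47862=143817; balance=2532429-143817=2388612
13. interest=⌊2388612·189/10000⌋=45144; principal=191679-45144=146535; balance=2388612-146535=2242077
14. interest=⌊2242077·189/10000⌋=42375; principal=191679-42375=149304; balance=2242077-149304=2092773
15. interest=⌊2092773·189/10000⌋=39553; principal=191679-39553=152126; balance=2092773-152126=1940647
16. interest=⌊1940647·189/10000⌋=36678; principal=191679-36678=155001; balance=1940647-155001=1785646
17. interest=⌊1785646·189/10000⌋=33748; principal=191679-33748=157931; balance=1785646-157931=1627715
18. interest=⌊1627715·189/10000⌋=30763; principal=191679-30763=160916; balance=1627715-160916=1466799
19. interest=⌊1466799·189/10000⌋=27722; principal=191679-27722=163957; balance=1466799-163957=1302842
20. interest=⌊1302842·189/10000⌋=24623; principal=191679-24623=167056; balance=1302842-167056=1135786
21. interest=⌊1135786·189/10000⌋=21466; principal=191679-21466=170213; balance=1135786-170213=965573
22. interest=⌊965573·189/10000⌋=18249; principal=191679-18249=173430; balance=965573-173430=792143
23. interest=⌊792143·189/10000⌋=14971; principal=191679-14971=176708; balance=792143-176708=615435
24. interest=⌊615435·189/10000⌋=11631; principal=191679-11631=180048; balance=615435-180048=435387
25. interest=⌊435387·189/10000⌋=8228; principal=191679-8228=183451; balance=435387-183451=251936
26. interest=⌊251936·189/10000⌋=4761; principal=191679-4761=186918; balance=251936-186918=65018
27. interest=⌊65018·189/10000⌋=1228; principal=min(191679-1228,65018)=65018; balance=65018-65018=0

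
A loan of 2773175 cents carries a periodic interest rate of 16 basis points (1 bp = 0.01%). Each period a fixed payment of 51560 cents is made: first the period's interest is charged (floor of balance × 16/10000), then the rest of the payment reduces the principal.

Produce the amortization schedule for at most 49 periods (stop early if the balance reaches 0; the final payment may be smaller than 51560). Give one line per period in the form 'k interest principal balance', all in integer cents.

1 4437 47123 2726052
2 4361 47199 2678853
3 4286 47274 2631579
4 4210 47350 2584229
5 4134 47426 2536803
6 4058 47502 2489301
7 3982 47578 2441723
8 3906 47654 2394069
9 3830 47730 2346339
10 3754 47806 2298533
11 3677 47883 2250650
12 3601 47959 2202691
13 3524 48036 2154655
14 3447 48113 2106542
15 3370 48190 2058352
16 3293 48267 2010085
17 3216 48344 1961741
18 3138 48422 1913319
19 3061 48499 1864820
20 2983 48577 1816243
21 2905 48655 1767588
22 2828 48732 1718856
23 2750 48810 1670046
24 2672 48888 1621158
25 2593 48967 1572191
26 2515 49045 1523146
27 2437 49123 1474023
28 2358 49202 1424821
29 2279 49281 1375540
30 2200 49360 1326180
31 2121 49439 1276741
32 2042 49518 1227223
33 1963 49597 1177626
34 1884 49676 1127950
35 1804 49756 1078194
36 1725 49835 1028359
37 1645 49915 978444
38 1565 49995 928449
39 1485 50075 878374
40 1405 50155 828219
41 1325 50235 777984
42 1244 50316 727668
43 1164 50396 677272
44 1083 50477 626795
45 1002 50558 576237
46 921 50639 525598
47 840 50720 474878
48 759 50801 424077
49 678 50882 373195

1. interest=⌊2773175·16/10000⌋=4437; principal=51560-4437=47123; balance=2773175-47123=2726052
2. interest=⌊2726052·16/10000⌋=4361; principal=51560-4361=47199; balance=2726052-47199=2678853
3. interest=⌊2678853·16/10000⌋=4286; principal=51560-4286=47274; balance=2678853-47274=2631579
4. interest=⌊2631579·16/10000⌋=4210; principal=51560-4210=47350; balance=2631579-47350=2584229
5. interest=⌊2584229·16/10000⌋=4134; principal=51560-4134=47426; balance=2584229-47426=2536803
6. interest=⌊2536803·16/10000⌋=4058; principal=51560-4058=47502; balance=2536803-47502=2489301
7. interest=⌊2489301·16/10000⌋=3982; principal=51560-3982=47578; balance=2489301-47578=2441723
8. interest=⌊2441723·16/10000⌋=3906; principal=51560-3906=47654; balance=2441723-47654=2394069
9. interest=⌊2394069·16/10000⌋=3830; principal=51560-3830=47730; balance=2394069-47730=2346339
10. interest=⌊2346339·16/10000⌋=3754; principal=51560-3754=47806; balance=2346339-47806=2298533
11. interest=⌊2298533·16/10000⌋=3677; principal=51560-3677=47883; balance=2298533-47883=2250650
12. interest=⌊2250650·16/10000⌋=3601; principal=51560-3601=47959; balance=2250650-47959=2202691
13. interest=⌊2202691·16/10000⌋=3524; principal=51560-3524=48036; balance=2202691-48036=2154655
14. interest=⌊2154655·16/10000⌋=3447; principal=51560-3447=48113; balance=2154655-48113=2106542
15. interest=⌊2106542·16/10000⌋=3370; principal=51560-3370=48190; balance=2106542-48190=2058352
16. interest=⌊2058352·16/10000⌋=3293; principal=51560-3293=48267; balance=2058352-48267=2010085
17. interest=⌊2010085·16/10000⌋=3216; principal=51560-3216=48344; balance=2010085-48344=1961741
18. interest=⌊1961741·16/10000⌋=3138; principal=51560-3138=48422; balance=1961741-48422=1913319
19. interest=⌊1913319·16/10000⌋=3061; principal=51560-3061=48499; balance=1913319-48499=1864820
20. interest=⌊1864820·16/10000⌋=2983; principal=51560-2983=48577; balance=1864820-48577=1816243
21. interest=⌊1816243·16/10000⌋=2905; principal=51560-2905=48655; balance=1816243-48655=1767588
22. interest=⌊1767588·16/10000⌋=2828; principal=51560-2828=48732; balance=1767588-48732=1718856
23. interest=⌊1718856·16/10000⌋=2750; principal=51560-2750=48810; balance=1718856-48810=1670046
24. interest=⌊1670046·16/10000⌋=2672; principal=51560-2672=48888; balance=1670046-48888=1621158
25. interest=⌊1621158·16/10000⌋=2593; principal=51560-2593=48967; balance=1621158-48967=1572191
26. interest=⌊1572191·16/10000⌋=2515; principal=51560-2515=49045; balance=1572191-49045=1523146
27. interest=⌊1523146·16/10000⌋=2437; principal=51560-2437=49123; balance=1523146-49123=1474023
28. interest=⌊1474023·16/10000⌋=2358; principal=51560-2358=49202; balance=1474023-49202=1424821
29. interest=⌊1424821·16/10000⌋=2279; principal=51560-2279=49281; balance=1424821-49281=1375540
30. interest=⌊1375540·16/10000⌋=2200; principal=51560-2200=49360; balance=1375540-49360=1326180
31. interest=⌊1326180·16/10000⌋=2121; principal=51560-2121=49439; balance=1326180-49439=1276741
32. interest=⌊1276741·16/10000⌋=2042; principal=51560-2042=49518; balance=1276741-49518=1227223
33. interest=⌊1227223·16/10000⌋=1963; principal=51560-1963=49597; balance=1227223-49597=1177626
34. interest=⌊1177626·16/10000⌋=1884; principal=51560-1884=49676; balance=1177626-49676=1127950
35. interest=⌊1127950·16/10000⌋=1804; principal=51560-1804=49756; balance=1127950-49756=1078194
36. interest=⌊1078194·16/10000⌋=1725; principal=51560-1725=49835; balance=1078194-49835=1028359
37. interest=⌊1028359·16/10000⌋=1645; principal=51560-1645=49915; balance=1028359-49915=978444
38. interest=⌊978444·16/10000⌋=1565; principal=51560-1565=49995; balance=978444-49995=928449
39. interest=⌊928449·16/10000⌋=1485; principal=51560-1485=50075; balance=928449-50075=878374
40. interest=⌊878374·16/10000⌋=1405; principal=51560-1405=50155; balance=878374-50155=828219
41. interest=⌊828219·16/10000⌋=1325; principal=51560-1325=50235; balance=828219-50235=777984
42. interest=⌊777984·16/10000⌋=1244; principal=51560-1244=50316; balance=777984-50316=727668
43. interest=⌊727668·16/10000⌋=1164; principal=51560-1164=50396; balance=727668-50396=677272
44. interest=⌊677272·16/10000⌋=1083; principal=51560-1083=50477; balance=677272-50477=626795
45. interest=⌊626795·16/10000⌋=1002; principal=51560-1002=50558; balance=626795-50558=576237
46. interest=⌊576237·16/10000⌋=921; principal=51560-921=50639; balance=576237-50639=525598
47. interest=⌊525598·16/10000⌋=840; principal=51560-840=50720; balance=525598-50720=474878
48. interest=⌊474878·16/10000⌋=759; principal=51560-759=50801; balance=474878-50801=424077
49. interest=⌊424077·16/10000⌋=678; principal=51560-678=50882; balance=424077-50882=373195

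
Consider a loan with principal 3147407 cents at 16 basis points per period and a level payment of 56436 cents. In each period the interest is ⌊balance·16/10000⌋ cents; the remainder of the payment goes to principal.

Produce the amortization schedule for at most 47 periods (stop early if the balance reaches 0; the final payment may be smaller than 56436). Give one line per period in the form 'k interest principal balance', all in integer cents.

1. interest=⌊3147407·16/10000⌋=5035; principal=56436-5035=51401; balance=3147407-51401=3096006
2. interest=⌊3096006·16/10000⌋=4953; principal=56436-4953=51483; balance=3096006-51483=3044523
3. interest=⌊3044523·16/10000⌋=4871; principal=56436-4871=51565; balance=3044523-51565=2992958
4. interest=⌊2992958·16/10000⌋=4788; principal=56436-4788=51648; balance=2992958-51648=2941310
5. interest=⌊2941310·16/10000⌋=4706; principal=56436-4706=51730; balance=2941310-51730=2889580
6. interest=⌊2889580·16/10000⌋=4623; principal=56436-4623=51813; balance=2889580-51813=2837767
7. interest=⌊2837767·16/10000⌋=4540; principal=56436-4540=51896; balance=2837767-51896=2785871
8. interest=⌊2785871·16/10000⌋=4457; principal=56436-4457=51979; balance=2785871-51979=2733892
9. interest=⌊2733892·16/10000⌋=4374; principal=56436-4374=52062; balance=2733892-52062=2681830
10. interest=⌊2681830·16/10000⌋=4290; principal=56436-4290=52146; balance=2681830-52146=2629684
11. interest=⌊2629684·16/10000⌋=4207; principal=56436-4207=52229; balance=2629684-52229=2577455
12. interest=⌊2577455·16/10000⌋=4123; principal=56436-4123=52313; balance=2577455-52313=2525142
13. interest=⌊2525142·16/10000⌋=4040; principal=56436-4040=52396; balance=2525142-52396=2472746
14. interest=⌊2472746·16/10000⌋=3956; principal=56436-3956=52480; balance=2472746-52480=2420266
15. interest=⌊2420266·16/10000⌋=3872; principal=56436-3872=52564; balance=2420266-52564=2367702
16. interest=⌊2367702·16/10000⌋=3788; principal=56436-3788=52648; balance=2367702-52648=2315054
17. interest=⌊2315054·16/10000⌋=3704; principal=56436-3704=52732; balance=2315054-52732=2262322
18. interest=⌊2262322·16/10000⌋=3619; principal=56436-3619=52817; balance=2262322-52817=2209505
19. interest=⌊2209505·16/10000⌋=3535; principal=56436-3535=52901; balance=2209505-52901=2156604
20. interest=⌊2156604·16/10000⌋=3450; principal=56436-3450=52986; balance=2156604-52986=2103618
21. interest=⌊2103618·16/10000⌋=3365; principal=56436-3365=53071; balance=2103618-53071=2050547
22. interest=⌊2050547·16/10000⌋=3280; principal=56436-3280=53156; balance=2050547-53156=1997391
23. interest=⌊1997391·16/10000⌋=3195; principal=56436-3195=53241; balance=1997391-53241=1944150
24. interest=⌊1944150·16/10000⌋=3110; principal=56436-3110=53326; balance=1944150-53326=1890824
25. interest=⌊1890824·16/10000⌋=3025; principal=56436-3025=53411; balance=1890824-53411=1837413
26. interest=⌊1837413·16/10000⌋=2939; principal=56436-2939=53497; balance=1837413-53497=1783916
27. interest=⌊1783916·16/10000⌋=2854; principal=56436-2854=53582; balance=1783916-53582=1730334
28. interest=⌊1730334·16/10000⌋=2768; principal=56436-2768=53668; balance=1730334-53668=1676666
29. interest=⌊1676666·16/10000⌋=2682; principal=56436-2682=53754; balance=1676666-53754=1622912
30. interest=⌊1622912·16/10000⌋=2596; principal=56436-2596=53840; balance=1622912-53840=1569072
31. interest=⌊1569072·16/10000⌋=2510; principal=56436-2510=53926; balance=1569072-53926=1515146
32. interest=⌊1515146·16/10000⌋=2424; principal=56436-2424=54012; balance=1515146-54012=1461134
33. interest=⌊1461134·16/10000⌋=2337; principal=56436-2337=54099; balance=1461134-54099=1407035
34. interest=⌊1407035·16/10000⌋=2251; principal=56436-2251=54185; balance=1407035-54185=1352850
35. interest=⌊1352850·16/10000⌋=2164; principal=56436-2164=54272; balance=1352850-54272=1298578
36. interest=⌊1298578·16/10000⌋=2077; principal=56436-2077=54359; balance=1298578-54359=1244219
37. interest=⌊1244219·16/10000⌋=1990; principal=56436-1990=54446; balance=1244219-54446=1189773
38. interest=⌊1189773·16/10000⌋=1903; principal=56436-1903=54533; balance=1189773-54533=1135240
39. interest=⌊1135240·16/10000⌋=1816; principal=56436-1816=54620; balance=1135240-54620=1080620
40. interest=⌊1080620·16/10000⌋=1728; principal=56436-1728=54708; balance=1080620-54708=1025912
41. interest=⌊1025912·16/10000⌋=1641; principal=56436-1641=54795; balance=1025912-54795=971117
42. interest=⌊971117·16/10000⌋=1553; principal=56436-1553=54883; balance=971117-54883=916234
43. interest=⌊916234·16/10000⌋=1465; principal=56436-1465=54971; balance=916234-54971=861263
44. interest=⌊861263·16/10000⌋=1378; principal=56436-1378=55058; balance=861263-55058=806205
45. interest=⌊806205·16/10000⌋=1289; principal=56436-1289=55147; balance=806205-55147=751058
46. interest=⌊751058·16/10000⌋=1201; principal=56436-1201=55235; balance=751058-55235=695823
47. interest=⌊695823·16/10000⌋=1113; principal=56436-1113=55323; balance=695823-55323=640500

1 5035 51401 3096006
2 4953 51483 3044523
3 4871 51565 2992958
4 4788 51648 2941310
5 4706 51730 2889580
6 4623 51813 2837767
7 4540 51896 2785871
8 4457 51979 2733892
9 4374 52062 2681830
10 4290 52146 2629684
11 4207 52229 2577455
12 4123 52313 2525142
13 4040 52396 2472746
14 3956 52480 2420266
15 3872 52564 2367702
16 3788 52648 2315054
17 3704 52732 2262322
18 3619 52817 2209505
19 3535 52901 2156604
20 3450 52986 2103618
21 3365 53071 2050547
22 3280 53156 1997391
23 3195 53241 1944150
24 3110 53326 1890824
25 3025 53411 1837413
26 2939 53497 1783916
27 2854 53582 1730334
28 2768 53668 1676666
29 2682 53754 1622912
30 2596 53840 1569072
31 2510 53926 1515146
32 2424 54012 1461134
33 2337 54099 1407035
34 2251 54185 1352850
35 2164 54272 1298578
36 2077 54359 1244219
37 1990 54446 1189773
38 1903 54533 1135240
39 1816 54620 1080620
40 1728 54708 1025912
41 1641 54795 971117
42 1553 54883 916234
43 1465 54971 861263
44 1378 55058 806205
45 1289 55147 751058
46 1201 55235 695823
47 1113 55323 640500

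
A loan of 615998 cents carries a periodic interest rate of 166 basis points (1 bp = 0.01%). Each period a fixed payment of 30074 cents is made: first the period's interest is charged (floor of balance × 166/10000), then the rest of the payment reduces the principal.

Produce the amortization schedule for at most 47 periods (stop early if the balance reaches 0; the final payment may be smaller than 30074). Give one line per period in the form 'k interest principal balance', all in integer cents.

1 10225 19849 596149
2 9896 20178 575971
3 9561 20513 555458
4 9220 20854 534604
5 8874 21200 513404
6 8522 21552 491852
7 8164 21910 469942
8 7801 22273 447669
9 7431 22643 425026
10 7055 23019 402007
11 6673 23401 378606
12 6284 23790 354816
13 5889 24185 330631
14 5488 24586 306045
15 5080 24994 281051
16 4665 25409 255642
17 4243 25831 229811
18 3814 26260 203551
19 3378 26696 176855
20 2935 27139 149716
21 2485 27589 122127
22 2027 28047 94080
23 1561 28513 65567
24 1088 28986 36581
25 607 29467 7114
26 118 7114 0

1. interest=⌊615998·166/10000⌋=10225; principal=30074-10225=19849; balance=615998-19849=596149
2. interest=⌊596149·166/10000⌋=9896; principal=30074-9896=20178; balance=596149-20178=575971
3. interest=⌊575971·166/10000⌋=9561; principal=30074-9561=20513; balance=575971-20513=555458
4. interest=⌊555458·166/10000⌋=9220; principal=30074-9220=20854; balance=555458-20854=534604
5. interest=⌊534604·166/10000⌋=8874; principal=30074-8874=21200; balance=534604-21200=513404
6. interest=⌊513404·166/10000⌋=8522; principal=30074-8522=21552; balance=513404-21552=491852
7. interest=⌊491852·166/10000⌋=8164; principal=30074-8164=21910; balance=491852-21910=469942
8. interest=⌊469942·166/10000⌋=7801; principal=30074-7801=22273; balance=469942-22273=447669
9. interest=⌊447669·166/10000⌋=7431; principal=30074-7431=22643; balance=447669-22643=425026
10. interest=⌊425026·166/10000⌋=7055; principal=30074-7055=23019; balance=425026-23019=402007
11. interest=⌊402007·166/10000⌋=6673; principal=30074-6673=23401; balance=402007-23401=378606
12. interest=⌊378606·166/10000⌋=6284; principal=30074-6284=23790; balance=378606-23790=354816
13. interest=⌊354816·166/10000⌋=5889; principal=30074-5889=24185; balance=354816-24185=330631
14. interest=⌊330631·166/10000⌋=5488; principal=30074-5488=24586; balance=330631-24586=306045
15. interest=⌊306045·166/10000⌋=5080; principal=30074-5080=24994; balance=306045-24994=281051
16. interest=⌊281051·166/10000⌋=4665; principal=30074-4665=25409; balance=281051-25409=255642
17. interest=⌊255642·166/10000⌋=4243; principal=30074-4243=25831; balance=255642-25831=229811
18. interest=⌊229811·166/10000⌋=3814; principal=30074-3814=26260; balance=229811-26260=203551
19. interest=⌊203551·166/10000⌋=3378; principal=30074-3378=26696; balance=203551-26696=176855
20. interest=⌊176855·166/10000⌋=2935; principal=30074-2935=27139; balance=176855-27139=149716
21. interest=⌊149716·166/10000⌋=2485; principal=30074-2485=27589; balance=149716-27589=122127
22. interest=⌊122127·166/10000⌋=2027; principal=30074-2027=28047; balance=122127-28047=94080
23. interest=⌊94080·166/10000⌋=1561; principal=30074-1561=28513; balance=94080-28513=65567
24. interest=⌊65567·166/10000⌋=1088; principal=30074-1088=28986; balance=65567-28986=36581
25. interest=⌊36581·166/10000⌋=607; principal=30074-607=29467; balance=36581-29467=7114
26. interest=⌊7114·166/10000⌋=118; principal=min(30074-118,7114)=7114; balance=7114-7114=0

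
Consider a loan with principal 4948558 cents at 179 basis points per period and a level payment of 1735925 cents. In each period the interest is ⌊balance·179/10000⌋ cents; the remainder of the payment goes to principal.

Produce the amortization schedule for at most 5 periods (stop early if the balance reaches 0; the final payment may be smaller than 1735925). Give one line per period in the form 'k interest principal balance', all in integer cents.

1. interest=⌊4948558·179/10000⌋=88579; principal=1735925-88579=1647346; balance=4948558-1647346=3301212
2. interest=⌊3301212·179/10000⌋=59091; principal=1735925-59091=1676834; balance=3301212-1676834=1624378
3. interest=⌊1624378·179/10000⌋=29076; principal=min(1735925-29076,1624378)=1624378; balance=1624378-1624378=0

1 88579 1647346 3301212
2 59091 1676834 1624378
3 29076 1624378 0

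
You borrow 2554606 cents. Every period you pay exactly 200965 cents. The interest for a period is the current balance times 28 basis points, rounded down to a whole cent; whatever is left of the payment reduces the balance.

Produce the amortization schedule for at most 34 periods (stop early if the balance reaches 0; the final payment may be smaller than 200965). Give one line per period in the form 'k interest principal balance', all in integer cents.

1. interest=⌊2554606·28/10000⌋=7152; principal=200965-7152=193813; balance=2554606-193813=2360793
2. interest=⌊2360793·28/10000⌋=6610; principal=200965-6610=194355; balance=2360793-194355=2166438
3. interest=⌊2166438·28/10000⌋=6066; principal=200965-6066=194899; balance=2166438-194899=1971539
4. interest=⌊1971539·28/10000⌋=5520; principal=200965-5520=195445; balance=1971539-195445=1776094
5. interest=⌊1776094·28/10000⌋=4973; principal=200965-4973=195992; balance=1776094-195992=1580102
6. interest=⌊1580102·28/10000⌋=4424; principal=200965-4424=196541; balance=1580102-196541=1383561
7. interest=⌊1383561·28/10000⌋=3873; principal=200965-3873=197092; balance=1383561-197092=1186469
8. interest=⌊1186469·28/10000⌋=3322; principal=200965-3322=197643; balance=1186469-197643=988826
9. interest=⌊988826·28/10000⌋=2768; principal=200965-2768=198197; balance=988826-198197=790629
10. interest=⌊790629·28/10000⌋=2213; principal=200965-2213=198752; balance=790629-198752=591877
11. interest=⌊591877·28/10000⌋=1657; principal=200965-1657=199308; balance=591877-199308=392569
12. interest=⌊392569·28/10000⌋=1099; principal=200965-1099=199866; balance=392569-199866=192703
13. interest=⌊192703·28/10000⌋=539; principal=min(200965-539,192703)=192703; balance=192703-192703=0

1 7152 193813 2360793
2 6610 194355 2166438
3 6066 194899 1971539
4 5520 195445 1776094
5 4973 195992 1580102
6 4424 196541 1383561
7 3873 197092 1186469
8 3322 197643 988826
9 2768 198197 790629
10 2213 198752 591877
11 1657 199308 392569
12 1099 199866 192703
13 539 192703 0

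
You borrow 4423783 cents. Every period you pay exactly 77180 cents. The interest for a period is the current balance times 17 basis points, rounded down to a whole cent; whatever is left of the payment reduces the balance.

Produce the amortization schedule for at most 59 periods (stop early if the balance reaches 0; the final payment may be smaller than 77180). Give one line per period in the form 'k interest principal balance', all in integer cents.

1. interest=⌊4423783·17/10000⌋=7520; principal=77180-7520=69660; balance=4423783-69660=4354123
2. interest=⌊4354123·17/10000⌋=7402; principal=77180-7402=69778; balance=4354123-69778=4284345
3. interest=⌊4284345·17/10000⌋=7283; principal=77180-7283=69897; balance=4284345-69897=4214448
4. interest=⌊4214448·17/10000⌋=7164; principal=77180-7164=70016; balance=4214448-70016=4144432
5. interest=⌊4144432·17/10000⌋=7045; principal=77180-7045=70135; balance=4144432-70135=4074297
6. interest=⌊4074297·17/10000⌋=6926; principal=77180-6926=70254; balance=4074297-70254=4004043
7. interest=⌊4004043·17/10000⌋=6806; principal=77180-6806=70374; balance=4004043-70374=3933669
8. interest=⌊3933669·17/10000⌋=6687; principal=77180-6687=70493; balance=3933669-70493=3863176
9. interest=⌊3863176·17/10000⌋=6567; principal=77180-6567=70613; balance=3863176-70613=3792563
10. interest=⌊3792563·17/10000⌋=6447; principal=77180-6447=70733; balance=3792563-70733=3721830
11. interest=⌊3721830·17/10000⌋=6327; principal=77180-6327=70853; balance=3721830-70853=3650977
12. interest=⌊3650977·17/10000⌋=6206; principal=77180-6206=70974; balance=3650977-70974=3580003
13. interest=⌊3580003·17/10000⌋=6086; principal=77180-6086=71094; balance=3580003-71094=3508909
14. interest=⌊3508909·17/10000⌋=5965; principal=77180-5965=71215; balance=3508909-71215=3437694
15. interest=⌊3437694·17/10000⌋=5844; principal=77180-5844=71336; balance=3437694-71336=3366358
16. interest=⌊3366358·17/10000⌋=5722; principal=77180-5722=71458; balance=3366358-71458=3294900
17. interest=⌊3294900·17/10000⌋=5601; principal=77180-5601=71579; balance=3294900-71579=3223321
18. interest=⌊3223321·17/10000⌋=5479; principal=77180-5479=71701; balance=3223321-71701=3151620
19. interest=⌊3151620·17/10000⌋=5357; principal=77180-5357=71823; balance=3151620-71823=3079797
20. interest=⌊3079797·17/10000⌋=5235; principal=77180-5235=71945; balance=3079797-71945=3007852
21. interest=⌊3007852·17/10000⌋=5113; principal=77180-5113=72067; balance=3007852-72067=2935785
22. interest=⌊2935785·17/10000⌋=4990; principal=77180-4990=72190; balance=2935785-72190=2863595
23. interest=⌊2863595·17/10000⌋=4868; principal=77180-4868=72312; balance=2863595-72312=2791283
24. interest=⌊2791283·17/10000⌋=4745; principal=77180-4745=72435; balance=2791283-72435=2718848
25. interest=⌊2718848·17/10000⌋=4622; principal=77180-4622=72558; balance=2718848-72558=2646290
26. interest=⌊2646290·17/10000⌋=4498; principal=77180-4498=72682; balance=2646290-72682=2573608
27. interest=⌊2573608·17/10000⌋=4375; principal=77180-4375=72805; balance=2573608-72805=2500803
28. interest=⌊2500803·17/10000⌋=4251; principal=77180-4251=72929; balance=2500803-72929=2427874
29. interest=⌊2427874·17/10000⌋=4127; principal=77180-4127=73053; balance=2427874-73053=2354821
30. interest=⌊2354821·17/10000⌋=4003; principal=77180-4003=73177; balance=2354821-73177=2281644
31. interest=⌊2281644·17/10000⌋=3878; principal=77180-3878=73302; balance=2281644-73302=2208342
32. interest=⌊2208342·17/10000⌋=3754; principal=77180-3754=73426; balance=2208342-73426=2134916
33. interest=⌊2134916·17/10000⌋=3629; principal=77180-3629=73551; balance=2134916-73551=2061365
34. interest=⌊2061365·17/10000⌋=3504; principal=77180-3504=73676; balance=2061365-73676=1987689
35. interest=⌊1987689·17/10000⌋=3379; principal=77180-3379=73801; balance=1987689-73801=1913888
36. interest=⌊1913888·17/10000⌋=3253; principal=77180-3253=73927; balance=1913888-73927=1839961
37. interest=⌊1839961·17/10000⌋=3127; principal=77180-3127=74053; balance=1839961-74053=1765908
38. interest=⌊1765908·17/10000⌋=3002; principal=77180-3002=74178; balance=1765908-74178=1691730
39. interest=⌊1691730·17/10000⌋=2875; principal=77180-2875=74305; balance=1691730-74305=1617425
40. interest=⌊1617425·17/10000⌋=2749; principal=77180-2749=74431; balance=1617425-74431=1542994
41. interest=⌊1542994·17/10000⌋=2623; principal=77180-2623=74557; balance=1542994-74557=1468437
42. interest=⌊1468437·17/10000⌋=2496; principal=77180-2496=74684; balance=1468437-74684=1393753
43. interest=⌊1393753·17/10000⌋=2369; principal=77180-2369=74811; balance=1393753-74811=1318942
44. interest=⌊1318942·17/10000⌋=2242; principal=77180-2242=74938; balance=1318942-74938=1244004
45. interest=⌊1244004·17/10000⌋=2114; principal=77180-2114=75066; balance=1244004-75066=1168938
46. interest=⌊1168938·17/10000⌋=1987; principal=77180-1987=75193; balance=1168938-75193=1093745
47. interest=⌊1093745·17/10000⌋=1859; principal=77180-1859=75321; balance=1093745-75321=1018424
48. interest=⌊1018424·17/10000⌋=1731; principal=77180-1731=75449; balance=1018424-75449=942975
49. interest=⌊942975·17/10000⌋=1603; principal=77180-1603=75577; balance=942975-75577=867398
50. interest=⌊867398·17/10000⌋=1474; principal=77180-1474=75706; balance=867398-75706=791692
51. interest=⌊791692·17/10000⌋=1345; principal=77180-1345=75835; balance=791692-75835=715857
52. interest=⌊715857·17/10000⌋=1216; principal=77180-1216=75964; balance=715857-75964=639893
53. interest=⌊639893·17/10000⌋=1087; principal=77180-1087=76093; balance=639893-76093=563800
54. interest=⌊563800·17/10000⌋=958; principal=77180-958=76222; balance=563800-76222=487578
55. interest=⌊487578·17/10000⌋=828; principal=77180-828=76352; balance=487578-76352=411226
56. interest=⌊411226·17/10000⌋=699; principal=77180-699=76481; balance=411226-76481=334745
57. interest=⌊334745·17/10000⌋=569; principal=77180-569=76611; balance=334745-76611=258134
58. interest=⌊258134·17/10000⌋=438; principal=77180-438=76742; balance=258134-76742=181392
59. interest=⌊181392·17/10000⌋=308; principal=77180-308=76872; balance=181392-76872=104520

1 7520 69660 4354123
2 7402 69778 4284345
3 7283 69897 4214448
4 7164 70016 4144432
5 7045 70135 4074297
6 6926 70254 4004043
7 6806 70374 3933669
8 6687 70493 3863176
9 6567 70613 3792563
10 6447 70733 3721830
11 6327 70853 3650977
12 6206 70974 3580003
13 6086 71094 3508909
14 5965 71215 3437694
15 5844 71336 3366358
16 5722 71458 3294900
17 5601 71579 3223321
18 5479 71701 3151620
19 5357 71823 3079797
20 5235 71945 3007852
21 5113 72067 2935785
22 4990 72190 2863595
23 4868 72312 2791283
24 4745 72435 2718848
25 4622 72558 2646290
26 4498 72682 2573608
27 4375 72805 2500803
28 4251 72929 2427874
29 4127 73053 2354821
30 4003 73177 2281644
31 3878 73302 2208342
32 3754 73426 2134916
33 3629 73551 2061365
34 3504 73676 1987689
35 3379 73801 1913888
36 3253 73927 1839961
37 3127 74053 1765908
38 3002 74178 1691730
39 2875 74305 1617425
40 2749 74431 1542994
41 2623 74557 1468437
42 2496 74684 1393753
43 2369 74811 1318942
44 2242 74938 1244004
45 2114 75066 1168938
46 1987 75193 1093745
47 1859 75321 1018424
48 1731 75449 942975
49 1603 75577 867398
50 1474 75706 791692
51 1345 75835 715857
52 1216 75964 639893
53 1087 76093 563800
54 958 76222 487578
55 828 76352 411226
56 699 76481 334745
57 569 76611 258134
58 438 76742 181392
59 308 76872 104520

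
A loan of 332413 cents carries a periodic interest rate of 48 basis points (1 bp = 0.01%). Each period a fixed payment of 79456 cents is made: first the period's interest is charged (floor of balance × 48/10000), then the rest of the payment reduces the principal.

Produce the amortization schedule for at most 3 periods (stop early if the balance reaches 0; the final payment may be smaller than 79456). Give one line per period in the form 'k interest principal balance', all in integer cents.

1. interest=⌊332413·48/10000⌋=1595; principal=79456-1595=77861; balance=332413-77861=254552
2. interest=⌊254552·48/10000⌋=1221; principal=79456-1221=78235; balance=254552-78235=176317
3. interest=⌊176317·48/10000⌋=846; principal=79456-846=78610; balance=176317-78610=97707

1 1595 77861 254552
2 1221 78235 176317
3 846 78610 97707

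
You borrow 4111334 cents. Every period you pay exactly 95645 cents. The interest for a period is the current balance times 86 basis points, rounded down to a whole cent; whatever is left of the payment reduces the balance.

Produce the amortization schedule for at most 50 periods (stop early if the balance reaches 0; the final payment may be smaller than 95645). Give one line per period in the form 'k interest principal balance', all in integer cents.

1. interest=⌊4111334·86/10000⌋=35357; principal=95645-35357=60288; balance=4111334-60288=4051046
2. interest=⌊4051046·86/10000⌋=34838; principal=95645-34838=60807; balance=4051046-60807=3990239
3. interest=⌊3990239·86/10000⌋=34316; principal=95645-34316=61329; balance=3990239-61329=3928910
4. interest=⌊3928910·86/10000⌋=33788; principal=95645-33788=61857; balance=3928910-61857=3867053
5. interest=⌊3867053·86/10000⌋=33256; principal=95645-33256=62389; balance=3867053-62389=3804664
6. interest=⌊3804664·86/10000⌋=32720; principal=95645-32720=62925; balance=3804664-62925=3741739
7. interest=⌊3741739·86/10000⌋=32178; principal=95645-32178=63467; balance=3741739-63467=3678272
8. interest=⌊3678272·86/10000⌋=31633; principal=95645-31633=64012; balance=3678272-64012=3614260
9. interest=⌊3614260·86/10000⌋=31082; principal=95645-31082=64563; balance=3614260-64563=3549697
10. interest=⌊3549697·86/10000⌋=30527; principal=95645-30527=65118; balance=3549697-65118=3484579
11. interest=⌊3484579·86/10000⌋=29967; principal=95645-29967=65678; balance=3484579-65678=3418901
12. interest=⌊3418901·86/10000⌋=29402; principal=95645-29402=66243; balance=3418901-66243=3352658
13. interest=⌊3352658·86/10000⌋=28832; principal=95645-28832=66813; balance=3352658-66813=3285845
14. interest=⌊3285845·86/10000⌋=28258; principal=95645-28258=67387; balance=3285845-67387=3218458
15. interest=⌊3218458·86/10000⌋=27678; principal=95645-27678=67967; balance=3218458-67967=3150491
16. interest=⌊3150491·86/10000⌋=27094; principal=95645-27094=68551; balance=3150491-68551=3081940
17. interest=⌊3081940·86/10000⌋=26504; principal=95645-26504=69141; balance=3081940-69141=3012799
18. interest=⌊3012799·86/10000⌋=25910; principal=95645-25910=69735; balance=3012799-69735=2943064
19. interest=⌊2943064·86/10000⌋=25310; principal=95645-25310=70335; balance=2943064-70335=2872729
20. interest=⌊2872729·86/10000⌋=24705; principal=95645-24705=70940; balance=2872729-70940=2801789
21. interest=⌊2801789·86/10000⌋=24095; principal=95645-24095=71550; balance=2801789-71550=2730239
22. interest=⌊2730239·86/10000⌋=23480; principal=95645-23480=72165; balance=2730239-72165=2658074
23. interest=⌊2658074·86/10000⌋=22859; principal=95645-22859=72786; balance=2658074-72786=2585288
24. interest=⌊2585288·86/10000⌋=22233; principal=95645-22233=73412; balance=2585288-73412=2511876
25. interest=⌊2511876·86/10000⌋=21602; principal=95645-21602=74043; balance=2511876-74043=2437833
26. interest=⌊2437833·86/10000⌋=20965; principal=95645-20965=74680; balance=2437833-74680=2363153
27. interest=⌊2363153·86/10000⌋=20323; principal=95645-20323=75322; balance=2363153-75322=2287831
28. interest=⌊2287831·86/10000⌋=19675; principal=95645-19675=75970; balance=2287831-75970=2211861
29. interest=⌊2211861·86/10000⌋=19022; principal=95645-19022=76623; balance=2211861-76623=2135238
30. interest=⌊2135238·86/10000⌋=18363; principal=95645-18363=77282; balance=2135238-77282=2057956
31. interest=⌊2057956·86/10000⌋=17698; principal=95645-17698=77947; balance=2057956-77947=1980009
32. interest=⌊1980009·86/10000⌋=17028; principal=95645-17028=78617; balance=1980009-78617=1901392
33. interest=⌊1901392·86/10000⌋=16351; principal=95645-16351=79294; balance=1901392-79294=1822098
34. interest=⌊1822098·86/10000⌋=15670; principal=95645-15670=79975; balance=1822098-79975=1742123
35. interest=⌊1742123·86/10000⌋=14982; principal=95645-14982=80663; balance=1742123-80663=1661460
36. interest=⌊1661460·86/10000⌋=14288; principal=95645-14288=81357; balance=1661460-81357=1580103
37. interest=⌊1580103·86/10000⌋=13588; principal=95645-13588=82057; balance=1580103-82057=1498046
38. interest=⌊1498046·86/10000⌋=12883; principal=95645-12883=82762; balance=1498046-82762=1415284
39. interest=⌊1415284·86/10000⌋=12171; principal=95645-12171=83474; balance=1415284-83474=1331810
40. interest=⌊1331810·86/10000⌋=11453; principal=95645-11453=84192; balance=1331810-84192=1247618
41. interest=⌊1247618·86/10000⌋=10729; principal=95645-10729=84916; balance=1247618-84916=1162702
42. interest=⌊1162702·86/10000⌋=9999; principal=95645-9999=85646; balance=1162702-85646=1077056
43. interest=⌊1077056·86/10000⌋=9262; principal=95645-9262=86383; balance=1077056-86383=990673
44. interest=⌊990673·86/10000⌋=8519; principal=95645-8519=87126; balance=990673-87126=903547
45. interest=⌊903547·86/10000⌋=7770; principal=95645-7770=87875; balance=903547-87875=815672
46. interest=⌊815672·86/10000⌋=7014; principal=95645-7014=88631; balance=815672-88631=727041
47. interest=⌊727041·86/10000⌋=6252; principal=95645-6252=89393; balance=727041-89393=637648
48. interest=⌊637648·86/10000⌋=5483; principal=95645-5483=90162; balance=637648-90162=547486
49. interest=⌊547486·86/10000⌋=4708; principal=95645-4708=90937; balance=547486-90937=456549
50. interest=⌊456549·86/10000⌋=3926; principal=95645-3926=91719; balance=456549-91719=364830

1 35357 60288 4051046
2 34838 60807 3990239
3 34316 61329 3928910
4 33788 61857 3867053
5 33256 62389 3804664
6 32720 62925 3741739
7 32178 63467 3678272
8 31633 64012 3614260
9 31082 64563 3549697
10 30527 65118 3484579
11 29967 65678 3418901
12 29402 66243 3352658
13 28832 66813 3285845
14 28258 67387 3218458
15 27678 67967 3150491
16 27094 68551 3081940
17 26504 69141 3012799
18 25910 69735 2943064
19 25310 70335 2872729
20 24705 70940 2801789
21 24095 71550 2730239
22 23480 72165 2658074
23 22859 72786 2585288
24 22233 73412 2511876
25 21602 74043 2437833
26 20965 74680 2363153
27 20323 75322 2287831
28 19675 75970 2211861
29 19022 76623 2135238
30 18363 77282 2057956
31 17698 77947 1980009
32 17028 78617 1901392
33 16351 79294 1822098
34 15670 79975 1742123
35 14982 80663 1661460
36 14288 81357 1580103
37 13588 82057 1498046
38 12883 82762 1415284
39 12171 83474 1331810
40 11453 84192 1247618
41 10729 84916 1162702
42 9999 85646 1077056
43 9262 86383 990673
44 8519 87126 903547
45 7770 87875 815672
46 7014 88631 727041
47 6252 89393 637648
48 5483 90162 547486
49 4708 90937 456549
50 3926 91719 364830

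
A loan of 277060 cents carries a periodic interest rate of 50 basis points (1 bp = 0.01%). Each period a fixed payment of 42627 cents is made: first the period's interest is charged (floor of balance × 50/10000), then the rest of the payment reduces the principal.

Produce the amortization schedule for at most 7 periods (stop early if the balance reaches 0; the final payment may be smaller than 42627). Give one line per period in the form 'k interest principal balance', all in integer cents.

1. interest=⌊277060·50/10000⌋=1385; principal=42627-1385=41242; balance=277060-41242=235818
2. interest=⌊235818·50/10000⌋=1179; principal=42627-1179=41448; balance=235818-41448=194370
3. interest=⌊194370·50/10000⌋=971; principal=42627-971=41656; balance=194370-41656=152714
4. interest=⌊152714·50/10000⌋=763; principal=42627-763=41864; balance=152714-41864=110850
5. interest=⌊110850·50/10000⌋=554; principal=42627-554=42073; balance=110850-42073=68777
6. interest=⌊68777·50/10000⌋=343; principal=42627-343=42284; balance=68777-42284=26493
7. interest=⌊26493·50/10000⌋=132; principal=min(42627-132,26493)=26493; balance=26493-26493=0

1 1385 41242 235818
2 1179 41448 194370
3 971 41656 152714
4 763 41864 110850
5 554 42073 68777
6 343 42284 26493
7 132 26493 0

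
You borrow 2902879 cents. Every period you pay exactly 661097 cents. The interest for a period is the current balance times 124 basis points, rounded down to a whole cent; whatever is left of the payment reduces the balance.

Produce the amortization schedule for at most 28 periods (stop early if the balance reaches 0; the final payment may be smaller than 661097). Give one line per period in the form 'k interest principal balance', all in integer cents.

1 35995 625102 2277777
2 28244 632853 1644924
3 20397 640700 1004224
4 12452 648645 355579
5 4409 355579 0

1. interest=⌊2902879·124/10000⌋=35995; principal=661097-35995=625102; balance=2902879-625102=2277777
2. interest=⌊2277777·124/10000⌋=28244; principal=661097-28244=632853; balance=2277777-632853=1644924
3. interest=⌊1644924·124/10000⌋=20397; principal=661097-20397=640700; balance=1644924-640700=1004224
4. interest=⌊1004224·124/10000⌋=12452; principal=661097-12452=648645; balance=1004224-648645=355579
5. interest=⌊355579·124/10000⌋=4409; principal=min(661097-4409,355579)=355579; balance=355579-355579=0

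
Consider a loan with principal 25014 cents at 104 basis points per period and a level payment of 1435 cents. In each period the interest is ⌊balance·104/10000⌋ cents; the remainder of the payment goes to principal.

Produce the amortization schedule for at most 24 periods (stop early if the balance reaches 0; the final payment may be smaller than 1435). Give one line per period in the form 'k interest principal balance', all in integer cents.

1 260 1175 23839
2 247 1188 22651
3 235 1200 21451
4 223 1212 20239
5 210 1225 19014
6 197 1238 17776
7 184 1251 16525
8 171 1264 15261
9 158 1277 13984
10 145 1290 12694
11 132 1303 11391
12 118 1317 10074
13 104 1331 8743
14 90 1345 7398
15 76 1359 6039
16 62 1373 4666
17 48 1387 3279
18 34 1401 1878
19 19 1416 462
20 4 462 0

1. interest=⌊25014·104/10000⌋=260; principal=1435-260=1175; balance=25014-1175=23839
2. interest=⌊23839·104/10000⌋=247; principal=1435-247=1188; balance=23839-1188=22651
3. interest=⌊22651·104/10000⌋=235; principal=1435-235=1200; balance=22651-1200=21451
4. interest=⌊21451·104/10000⌋=223; principal=1435-223=1212; balance=21451-1212=20239
5. interest=⌊20239·104/10000⌋=210; principal=1435-210=1225; balance=20239-1225=19014
6. interest=⌊19014·104/10000⌋=197; principal=1435-197=1238; balance=19014-1238=17776
7. interest=⌊17776·104/10000⌋=184; principal=1435-184=1251; balance=17776-1251=16525
8. interest=⌊16525·104/10000⌋=171; principal=1435-171=1264; balance=16525-1264=15261
9. interest=⌊15261·104/10000⌋=158; principal=1435-158=1277; balance=15261-1277=13984
10. interest=⌊13984·104/10000⌋=145; principal=1435-145=1290; balance=13984-1290=12694
11. interest=⌊12694·104/10000⌋=132; principal=1435-132=1303; balance=12694-1303=11391
12. interest=⌊11391·104/10000⌋=118; principal=1435-118=1317; balance=11391-1317=10074
13. interest=⌊10074·104/10000⌋=104; principal=1435-104=1331; balance=10074-1331=8743
14. interest=⌊8743·104/10000⌋=90; principal=1435-90=1345; balance=8743-1345=7398
15. interest=⌊7398·104/10000⌋=76; principal=1435-76=1359; balance=7398-1359=6039
16. interest=⌊6039·104/10000⌋=62; principal=1435-62=1373; balance=6039-1373=4666
17. interest=⌊4666·104/10000⌋=48; principal=1435-48=1387; balance=4666-1387=3279
18. interest=⌊3279·104/10000⌋=34; principal=1435-34=1401; balance=3279-1401=1878
19. interest=⌊1878·104/10000⌋=19; principal=1435-19=1416; balance=1878-1416=462
20. interest=⌊462·104/10000⌋=4; principal=min(1435-4,462)=462; balance=462-462=0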